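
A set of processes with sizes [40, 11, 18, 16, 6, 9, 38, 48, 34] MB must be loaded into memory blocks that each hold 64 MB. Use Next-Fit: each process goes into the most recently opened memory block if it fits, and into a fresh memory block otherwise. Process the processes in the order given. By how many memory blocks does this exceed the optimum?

Next-Fit: [40,11] [18,16,6,9] [38] [48] [34] → 5 memory blocks.
Total size 220 MB; any packing needs at least ⌈220/64⌉ = 4 memory blocks.
An optimal packing achieves that bound: [48,16] [40,18,6] [38,11,9] [34] → 4 memory blocks.
Excess: 5 − 4 = 1.

1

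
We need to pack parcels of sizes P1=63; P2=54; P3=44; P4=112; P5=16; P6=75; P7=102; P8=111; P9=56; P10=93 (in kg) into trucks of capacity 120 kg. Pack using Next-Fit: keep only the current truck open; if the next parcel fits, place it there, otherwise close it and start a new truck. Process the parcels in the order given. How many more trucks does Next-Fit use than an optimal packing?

1

Next-Fit: [63,54] [44] [112] [16,75] [102] [111] [56] [93] → 8 trucks.
Total size 726 kg; any packing needs at least ⌈726/120⌉ = 7 trucks.
An optimal packing achieves that bound: [112] [111] [102,16] [93] [75,44] [63,56] [54] → 7 trucks.
Excess: 8 − 7 = 1.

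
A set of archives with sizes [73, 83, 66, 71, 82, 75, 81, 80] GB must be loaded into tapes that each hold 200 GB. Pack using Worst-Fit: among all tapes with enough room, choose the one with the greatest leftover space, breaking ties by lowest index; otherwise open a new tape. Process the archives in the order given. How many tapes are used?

4

tape 1: place 73 GB, 127 GB left
tape 1: place 83 GB, 44 GB left
tape 2: place 66 GB, 134 GB left
tape 2: place 71 GB, 63 GB left
tape 3: place 82 GB, 118 GB left
tape 3: place 75 GB, 43 GB left
tape 4: place 81 GB, 119 GB left
tape 4: place 80 GB, 39 GB left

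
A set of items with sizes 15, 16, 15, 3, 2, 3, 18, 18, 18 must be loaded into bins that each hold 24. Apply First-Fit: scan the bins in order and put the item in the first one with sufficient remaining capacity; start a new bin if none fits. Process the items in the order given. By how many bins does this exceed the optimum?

First-Fit: [15,3,2,3] [16] [15] [18] [18] [18] → 6 bins.
6 items exceed 12 (half the capacity), and no two of those can share a bin, so at least 6 bins are needed.
So 6 is already optimal.

0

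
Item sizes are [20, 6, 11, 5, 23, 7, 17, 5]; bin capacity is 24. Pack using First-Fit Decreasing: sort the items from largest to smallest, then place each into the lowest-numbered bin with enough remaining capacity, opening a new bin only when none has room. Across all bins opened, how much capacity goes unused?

26

Sorted descending: 23, 20, 17, 11, 7, 6, 5, 5.
bin 1: place 23, 1 left
bin 2: place 20, 4 left
bin 3: place 17, 7 left
bin 4: place 11, 13 left
bin 3: place 7, 0 left
bin 4: place 6, 7 left
bin 4: place 5, 2 left
bin 5: place 5, 19 left
5 bins × 24 = 120; used 94; unused 26.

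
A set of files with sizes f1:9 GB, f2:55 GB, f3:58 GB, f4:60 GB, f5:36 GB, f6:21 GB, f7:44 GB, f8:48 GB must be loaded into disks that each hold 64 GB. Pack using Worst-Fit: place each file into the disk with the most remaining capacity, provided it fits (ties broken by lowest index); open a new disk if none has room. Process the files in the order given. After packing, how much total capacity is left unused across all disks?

53

f1 (9 GB) → disk 1 (remaining 55 GB)
f2 (55 GB) → disk 1 (remaining 0 GB)
f3 (58 GB) → disk 2 (remaining 6 GB)
f4 (60 GB) → disk 3 (remaining 4 GB)
f5 (36 GB) → disk 4 (remaining 28 GB)
f6 (21 GB) → disk 4 (remaining 7 GB)
f7 (44 GB) → disk 5 (remaining 20 GB)
f8 (48 GB) → disk 6 (remaining 16 GB)
6 disks × 64 GB = 384 GB; used 331 GB; unused 53 GB.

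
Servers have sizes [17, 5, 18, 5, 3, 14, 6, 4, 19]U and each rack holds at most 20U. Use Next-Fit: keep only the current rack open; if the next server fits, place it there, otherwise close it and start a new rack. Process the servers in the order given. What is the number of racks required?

7 racks

17U → rack 1 (remaining 3U)
5U → rack 2 (remaining 15U)
18U → rack 3 (remaining 2U)
5U → rack 4 (remaining 15U)
3U → rack 4 (remaining 12U)
14U → rack 5 (remaining 6U)
6U → rack 5 (remaining 0U)
4U → rack 6 (remaining 16U)
19U → rack 7 (remaining 1U)
Final racks: [17] [5] [18] [5,3] [14,6] [4] [19].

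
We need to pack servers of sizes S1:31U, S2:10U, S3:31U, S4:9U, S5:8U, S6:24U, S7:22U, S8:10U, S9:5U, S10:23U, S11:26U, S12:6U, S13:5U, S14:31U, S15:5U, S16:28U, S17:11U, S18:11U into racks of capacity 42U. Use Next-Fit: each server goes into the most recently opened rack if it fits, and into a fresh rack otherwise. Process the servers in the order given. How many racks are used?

Put S1 (31U) in rack 1; 11U remain.
Put S2 (10U) in rack 1; 1U remain.
Put S3 (31U) in rack 2; 11U remain.
Put S4 (9U) in rack 2; 2U remain.
Put S5 (8U) in rack 3; 34U remain.
Put S6 (24U) in rack 3; 10U remain.
Put S7 (22U) in rack 4; 20U remain.
Put S8 (10U) in rack 4; 10U remain.
Put S9 (5U) in rack 4; 5U remain.
Put S10 (23U) in rack 5; 19U remain.
Put S11 (26U) in rack 6; 16U remain.
Put S12 (6U) in rack 6; 10U remain.
Put S13 (5U) in rack 6; 5U remain.
Put S14 (31U) in rack 7; 11U remain.
Put S15 (5U) in rack 7; 6U remain.
Put S16 (28U) in rack 8; 14U remain.
Put S17 (11U) in rack 8; 3U remain.
Put S18 (11U) in rack 9; 31U remain.

9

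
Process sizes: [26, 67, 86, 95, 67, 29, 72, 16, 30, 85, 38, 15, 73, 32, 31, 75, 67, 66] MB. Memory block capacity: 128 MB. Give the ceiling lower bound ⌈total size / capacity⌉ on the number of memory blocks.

8

Total size = 26 + 67 + 86 + 95 + 67 + 29 + 72 + 16 + 30 + 85 + 38 + 15 + 73 + 32 + 31 + 75 + 67 + 66 = 970 MB.
⌈970 / 128⌉ = 8.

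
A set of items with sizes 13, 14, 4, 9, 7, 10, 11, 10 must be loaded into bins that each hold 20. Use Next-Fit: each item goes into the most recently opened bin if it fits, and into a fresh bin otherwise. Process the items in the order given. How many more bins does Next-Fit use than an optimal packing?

Next-Fit: [13] [14,4] [9,7] [10] [11] [10] → 6 bins.
Total size 78; any packing needs at least ⌈78/20⌉ = 4 bins.
An optimal packing achieves that bound: [14,4] [13,7] [11,9] [10,10] → 4 bins.
Excess: 6 − 4 = 2.

2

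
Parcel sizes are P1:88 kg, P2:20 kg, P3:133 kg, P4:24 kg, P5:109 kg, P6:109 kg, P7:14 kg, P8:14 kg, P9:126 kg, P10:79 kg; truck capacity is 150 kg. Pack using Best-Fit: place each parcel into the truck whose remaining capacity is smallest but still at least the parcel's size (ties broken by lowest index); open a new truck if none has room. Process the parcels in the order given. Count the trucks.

6 trucks

Put P1 (88 kg) in truck 1; 62 kg remain.
Put P2 (20 kg) in truck 1; 42 kg remain.
Put P3 (133 kg) in truck 2; 17 kg remain.
Put P4 (24 kg) in truck 1; 18 kg remain.
Put P5 (109 kg) in truck 3; 41 kg remain.
Put P6 (109 kg) in truck 4; 41 kg remain.
Put P7 (14 kg) in truck 2; 3 kg remain.
Put P8 (14 kg) in truck 1; 4 kg remain.
Put P9 (126 kg) in truck 5; 24 kg remain.
Put P10 (79 kg) in truck 6; 71 kg remain.
Final trucks: [88,20,24,14] [133,14] [109] [109] [126] [79].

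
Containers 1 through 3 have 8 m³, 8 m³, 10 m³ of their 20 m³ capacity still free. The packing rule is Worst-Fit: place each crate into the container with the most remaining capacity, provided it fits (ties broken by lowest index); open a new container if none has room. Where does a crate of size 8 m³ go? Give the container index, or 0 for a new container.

Containers with room: container 1 (8 m³), container 2 (8 m³), container 3 (10 m³).
Most room is container 3 with 10 m³ free.

3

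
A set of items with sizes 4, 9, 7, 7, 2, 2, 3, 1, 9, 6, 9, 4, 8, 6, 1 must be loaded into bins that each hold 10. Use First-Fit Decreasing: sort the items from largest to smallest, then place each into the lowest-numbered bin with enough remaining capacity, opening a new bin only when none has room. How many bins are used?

8

Sorted descending: 9, 9, 9, 8, 7, 7, 6, 6, 4, 4, 3, 2, 2, 1, 1.
9 → bin 1 (remaining 1)
9 → bin 2 (remaining 1)
9 → bin 3 (remaining 1)
8 → bin 4 (remaining 2)
7 → bin 5 (remaining 3)
7 → bin 6 (remaining 3)
6 → bin 7 (remaining 4)
6 → bin 8 (remaining 4)
4 → bin 7 (remaining 0)
4 → bin 8 (remaining 0)
3 → bin 5 (remaining 0)
2 → bin 4 (remaining 0)
2 → bin 6 (remaining 1)
1 → bin 1 (remaining 0)
1 → bin 2 (remaining 0)
Final bins: [9,1] [9,1] [9] [8,2] [7,3] [7,2] [6,4] [6,4].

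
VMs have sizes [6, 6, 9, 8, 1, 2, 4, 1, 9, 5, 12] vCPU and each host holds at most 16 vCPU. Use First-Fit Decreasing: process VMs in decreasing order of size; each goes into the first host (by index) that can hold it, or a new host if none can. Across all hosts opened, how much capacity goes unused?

1

Sorted descending: 12, 9, 9, 8, 6, 6, 5, 4, 2, 1, 1.
Put 12 vCPU in host 1; 4 vCPU remain.
Put 9 vCPU in host 2; 7 vCPU remain.
Put 9 vCPU in host 3; 7 vCPU remain.
Put 8 vCPU in host 4; 8 vCPU remain.
Put 6 vCPU in host 2; 1 vCPU remain.
Put 6 vCPU in host 3; 1 vCPU remain.
Put 5 vCPU in host 4; 3 vCPU remain.
Put 4 vCPU in host 1; 0 vCPU remain.
Put 2 vCPU in host 4; 1 vCPU remain.
Put 1 vCPU in host 2; 0 vCPU remain.
Put 1 vCPU in host 3; 0 vCPU remain.
4 hosts × 16 vCPU = 64 vCPU; used 63 vCPU; unused 1 vCPU.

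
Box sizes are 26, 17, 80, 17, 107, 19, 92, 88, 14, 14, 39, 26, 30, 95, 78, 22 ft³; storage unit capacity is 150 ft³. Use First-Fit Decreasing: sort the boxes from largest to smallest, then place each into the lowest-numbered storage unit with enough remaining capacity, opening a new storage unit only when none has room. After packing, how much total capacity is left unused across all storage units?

Sorted descending: 107, 95, 92, 88, 80, 78, 39, 30, 26, 26, 22, 19, 17, 17, 14, 14.
107 ft³ → storage unit 1 (remaining 43 ft³)
95 ft³ → storage unit 2 (remaining 55 ft³)
92 ft³ → storage unit 3 (remaining 58 ft³)
88 ft³ → storage unit 4 (remaining 62 ft³)
80 ft³ → storage unit 5 (remaining 70 ft³)
78 ft³ → storage unit 6 (remaining 72 ft³)
39 ft³ → storage unit 1 (remaining 4 ft³)
30 ft³ → storage unit 2 (remaining 25 ft³)
26 ft³ → storage unit 3 (remaining 32 ft³)
26 ft³ → storage unit 3 (remaining 6 ft³)
22 ft³ → storage unit 2 (remaining 3 ft³)
19 ft³ → storage unit 4 (remaining 43 ft³)
17 ft³ → storage unit 4 (remaining 26 ft³)
17 ft³ → storage unit 4 (remaining 9 ft³)
14 ft³ → storage unit 5 (remaining 56 ft³)
14 ft³ → storage unit 5 (remaining 42 ft³)
6 storage units × 150 ft³ = 900 ft³; used 764 ft³; unused 136 ft³.

136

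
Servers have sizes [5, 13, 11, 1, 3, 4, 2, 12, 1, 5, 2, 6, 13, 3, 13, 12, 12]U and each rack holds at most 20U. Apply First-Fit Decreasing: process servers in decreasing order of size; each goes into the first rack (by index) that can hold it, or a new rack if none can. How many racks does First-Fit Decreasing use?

7 racks

Sorted descending: 13, 13, 13, 12, 12, 12, 11, 6, 5, 5, 4, 3, 3, 2, 2, 1, 1.
rack 1: place 13U, 7U left
rack 2: place 13U, 7U left
rack 3: place 13U, 7U left
rack 4: place 12U, 8U left
rack 5: place 12U, 8U left
rack 6: place 12U, 8U left
rack 7: place 11U, 9U left
rack 1: place 6U, 1U left
rack 2: place 5U, 2U left
rack 3: place 5U, 2U left
rack 4: place 4U, 4U left
rack 4: place 3U, 1U left
rack 5: place 3U, 5U left
rack 2: place 2U, 0U left
rack 3: place 2U, 0U left
rack 1: place 1U, 0U left
rack 4: place 1U, 0U left
Final racks: [13,6,1] [13,5,2] [13,5,2] [12,4,3,1] [12,3] [12] [11].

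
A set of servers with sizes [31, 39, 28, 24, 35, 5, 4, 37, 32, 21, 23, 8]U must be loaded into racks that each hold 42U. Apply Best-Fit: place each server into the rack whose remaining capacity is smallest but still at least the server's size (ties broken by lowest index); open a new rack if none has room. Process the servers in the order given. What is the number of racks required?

9 racks

Put 31U in rack 1; 11U remain.
Put 39U in rack 2; 3U remain.
Put 28U in rack 3; 14U remain.
Put 24U in rack 4; 18U remain.
Put 35U in rack 5; 7U remain.
Put 5U in rack 5; 2U remain.
Put 4U in rack 1; 7U remain.
Put 37U in rack 6; 5U remain.
Put 32U in rack 7; 10U remain.
Put 21U in rack 8; 21U remain.
Put 23U in rack 9; 19U remain.
Put 8U in rack 7; 2U remain.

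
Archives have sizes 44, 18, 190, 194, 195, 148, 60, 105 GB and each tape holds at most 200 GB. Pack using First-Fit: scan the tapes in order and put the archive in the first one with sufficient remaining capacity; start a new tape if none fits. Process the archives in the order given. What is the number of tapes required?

tape 1: place 44 GB, 156 GB left
tape 1: place 18 GB, 138 GB left
tape 2: place 190 GB, 10 GB left
tape 3: place 194 GB, 6 GB left
tape 4: place 195 GB, 5 GB left
tape 5: place 148 GB, 52 GB left
tape 1: place 60 GB, 78 GB left
tape 6: place 105 GB, 95 GB left

6 tapes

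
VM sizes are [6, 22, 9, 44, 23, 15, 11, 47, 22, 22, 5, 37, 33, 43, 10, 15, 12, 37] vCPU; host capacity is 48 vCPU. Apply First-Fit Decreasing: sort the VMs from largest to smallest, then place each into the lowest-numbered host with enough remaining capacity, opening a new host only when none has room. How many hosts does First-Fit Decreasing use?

9

Sorted descending: 47, 44, 43, 37, 37, 33, 23, 22, 22, 22, 15, 15, 12, 11, 10, 9, 6, 5.
47 vCPU → host 1 (remaining 1 vCPU)
44 vCPU → host 2 (remaining 4 vCPU)
43 vCPU → host 3 (remaining 5 vCPU)
37 vCPU → host 4 (remaining 11 vCPU)
37 vCPU → host 5 (remaining 11 vCPU)
33 vCPU → host 6 (remaining 15 vCPU)
23 vCPU → host 7 (remaining 25 vCPU)
22 vCPU → host 7 (remaining 3 vCPU)
22 vCPU → host 8 (remaining 26 vCPU)
22 vCPU → host 8 (remaining 4 vCPU)
15 vCPU → host 6 (remaining 0 vCPU)
15 vCPU → host 9 (remaining 33 vCPU)
12 vCPU → host 9 (remaining 21 vCPU)
11 vCPU → host 4 (remaining 0 vCPU)
10 vCPU → host 5 (remaining 1 vCPU)
9 vCPU → host 9 (remaining 12 vCPU)
6 vCPU → host 9 (remaining 6 vCPU)
5 vCPU → host 3 (remaining 0 vCPU)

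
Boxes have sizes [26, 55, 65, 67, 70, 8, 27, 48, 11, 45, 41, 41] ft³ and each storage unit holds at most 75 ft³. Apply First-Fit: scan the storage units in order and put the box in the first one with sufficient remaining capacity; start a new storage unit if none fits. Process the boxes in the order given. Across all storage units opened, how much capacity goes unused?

171

storage unit 1: place 26 ft³, 49 ft³ left
storage unit 2: place 55 ft³, 20 ft³ left
storage unit 3: place 65 ft³, 10 ft³ left
storage unit 4: place 67 ft³, 8 ft³ left
storage unit 5: place 70 ft³, 5 ft³ left
storage unit 1: place 8 ft³, 41 ft³ left
storage unit 1: place 27 ft³, 14 ft³ left
storage unit 6: place 48 ft³, 27 ft³ left
storage unit 1: place 11 ft³, 3 ft³ left
storage unit 7: place 45 ft³, 30 ft³ left
storage unit 8: place 41 ft³, 34 ft³ left
storage unit 9: place 41 ft³, 34 ft³ left
9 storage units × 75 ft³ = 675 ft³; used 504 ft³; unused 171 ft³.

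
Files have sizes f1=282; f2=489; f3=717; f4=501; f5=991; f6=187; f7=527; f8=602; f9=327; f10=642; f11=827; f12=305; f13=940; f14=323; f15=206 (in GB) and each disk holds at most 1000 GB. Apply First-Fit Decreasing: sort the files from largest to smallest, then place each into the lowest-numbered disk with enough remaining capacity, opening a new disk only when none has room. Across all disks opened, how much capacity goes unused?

Sorted descending: 991, 940, 827, 717, 642, 602, 527, 501, 489, 327, 323, 305, 282, 206, 187.
991 GB → disk 1 (remaining 9 GB)
940 GB → disk 2 (remaining 60 GB)
827 GB → disk 3 (remaining 173 GB)
717 GB → disk 4 (remaining 283 GB)
642 GB → disk 5 (remaining 358 GB)
602 GB → disk 6 (remaining 398 GB)
527 GB → disk 7 (remaining 473 GB)
501 GB → disk 8 (remaining 499 GB)
489 GB → disk 8 (remaining 10 GB)
327 GB → disk 5 (remaining 31 GB)
323 GB → disk 6 (remaining 75 GB)
305 GB → disk 7 (remaining 168 GB)
282 GB → disk 4 (remaining 1 GB)
206 GB → disk 9 (remaining 794 GB)
187 GB → disk 9 (remaining 607 GB)
9 disks × 1000 GB = 9000 GB; used 7866 GB; unused 1134 GB.

1134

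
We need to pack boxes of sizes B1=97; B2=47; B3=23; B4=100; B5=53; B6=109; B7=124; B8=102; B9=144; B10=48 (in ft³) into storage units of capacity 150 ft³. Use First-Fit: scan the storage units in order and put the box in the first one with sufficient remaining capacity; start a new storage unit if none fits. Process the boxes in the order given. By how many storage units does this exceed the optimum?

1

First-Fit: [97,47] [23,100] [53,48] [109] [124] [102] [144] → 7 storage units.
Total size 847 ft³; any packing needs at least ⌈847/150⌉ = 6 storage units.
An optimal packing achieves that bound: [144] [124,23] [109] [102,48] [100,47] [97,53] → 6 storage units.
Excess: 7 − 6 = 1.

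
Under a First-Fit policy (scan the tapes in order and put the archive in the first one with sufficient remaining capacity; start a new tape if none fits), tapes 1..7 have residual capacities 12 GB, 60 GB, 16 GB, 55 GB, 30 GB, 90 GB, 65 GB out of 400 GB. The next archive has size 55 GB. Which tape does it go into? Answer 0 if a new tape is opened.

Tapes with room: tape 2 (60 GB), tape 4 (55 GB), tape 6 (90 GB), tape 7 (65 GB).
The first with room is tape 2.

2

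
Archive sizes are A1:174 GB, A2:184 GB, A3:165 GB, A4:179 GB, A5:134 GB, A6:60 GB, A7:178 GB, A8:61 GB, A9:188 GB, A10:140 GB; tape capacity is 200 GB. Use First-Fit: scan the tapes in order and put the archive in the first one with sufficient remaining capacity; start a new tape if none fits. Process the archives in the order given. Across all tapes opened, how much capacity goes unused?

tape 1: place A1 (174 GB), 26 GB left
tape 2: place A2 (184 GB), 16 GB left
tape 3: place A3 (165 GB), 35 GB left
tape 4: place A4 (179 GB), 21 GB left
tape 5: place A5 (134 GB), 66 GB left
tape 5: place A6 (60 GB), 6 GB left
tape 6: place A7 (178 GB), 22 GB left
tape 7: place A8 (61 GB), 139 GB left
tape 8: place A9 (188 GB), 12 GB left
tape 9: place A10 (140 GB), 60 GB left
9 tapes × 200 GB = 1800 GB; used 1463 GB; unused 337 GB.

337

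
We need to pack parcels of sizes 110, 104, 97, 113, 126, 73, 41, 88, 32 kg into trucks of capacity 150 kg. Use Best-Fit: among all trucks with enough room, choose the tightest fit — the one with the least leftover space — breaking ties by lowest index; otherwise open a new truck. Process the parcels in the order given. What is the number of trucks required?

7 trucks

truck 1: place 110 kg, 40 kg left
truck 2: place 104 kg, 46 kg left
truck 3: place 97 kg, 53 kg left
truck 4: place 113 kg, 37 kg left
truck 5: place 126 kg, 24 kg left
truck 6: place 73 kg, 77 kg left
truck 2: place 41 kg, 5 kg left
truck 7: place 88 kg, 62 kg left
truck 4: place 32 kg, 5 kg left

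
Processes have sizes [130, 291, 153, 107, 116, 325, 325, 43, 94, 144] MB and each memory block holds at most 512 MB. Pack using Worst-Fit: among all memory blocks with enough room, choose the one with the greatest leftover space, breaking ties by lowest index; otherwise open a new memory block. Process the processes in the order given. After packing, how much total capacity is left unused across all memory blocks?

130 MB → memory block 1 (remaining 382 MB)
291 MB → memory block 1 (remaining 91 MB)
153 MB → memory block 2 (remaining 359 MB)
107 MB → memory block 2 (remaining 252 MB)
116 MB → memory block 2 (remaining 136 MB)
325 MB → memory block 3 (remaining 187 MB)
325 MB → memory block 4 (remaining 187 MB)
43 MB → memory block 3 (remaining 144 MB)
94 MB → memory block 4 (remaining 93 MB)
144 MB → memory block 3 (remaining 0 MB)
4 memory blocks × 512 MB = 2048 MB; used 1728 MB; unused 320 MB.

320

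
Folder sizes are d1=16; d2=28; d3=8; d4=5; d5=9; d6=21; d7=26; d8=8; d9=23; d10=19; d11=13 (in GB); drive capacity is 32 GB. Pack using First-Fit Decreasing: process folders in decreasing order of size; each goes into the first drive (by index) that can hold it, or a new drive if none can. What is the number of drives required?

Sorted descending: 28, 26, 23, 21, 19, 16, 13, 9, 8, 8, 5.
drive 1: place 28 GB, 4 GB left
drive 2: place 26 GB, 6 GB left
drive 3: place 23 GB, 9 GB left
drive 4: place 21 GB, 11 GB left
drive 5: place 19 GB, 13 GB left
drive 6: place 16 GB, 16 GB left
drive 5: place 13 GB, 0 GB left
drive 3: place 9 GB, 0 GB left
drive 4: place 8 GB, 3 GB left
drive 6: place 8 GB, 8 GB left
drive 2: place 5 GB, 1 GB left
Final drives: [28] [26,5] [23,9] [21,8] [19,13] [16,8].

6 drives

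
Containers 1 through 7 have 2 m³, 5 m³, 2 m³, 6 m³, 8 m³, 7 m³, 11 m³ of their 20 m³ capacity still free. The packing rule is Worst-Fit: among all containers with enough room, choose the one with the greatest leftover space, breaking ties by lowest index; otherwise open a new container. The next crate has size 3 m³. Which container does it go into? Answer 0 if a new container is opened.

Containers with room: container 2 (5 m³), container 4 (6 m³), container 5 (8 m³), container 6 (7 m³), container 7 (11 m³).
Most room is container 7 with 11 m³ free.

7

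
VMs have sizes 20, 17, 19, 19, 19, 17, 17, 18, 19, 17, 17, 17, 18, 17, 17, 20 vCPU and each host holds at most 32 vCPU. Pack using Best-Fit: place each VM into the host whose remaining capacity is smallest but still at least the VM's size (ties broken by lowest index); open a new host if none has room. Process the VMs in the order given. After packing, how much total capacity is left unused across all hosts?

224

20 vCPU → host 1 (remaining 12 vCPU)
17 vCPU → host 2 (remaining 15 vCPU)
19 vCPU → host 3 (remaining 13 vCPU)
19 vCPU → host 4 (remaining 13 vCPU)
19 vCPU → host 5 (remaining 13 vCPU)
17 vCPU → host 6 (remaining 15 vCPU)
17 vCPU → host 7 (remaining 15 vCPU)
18 vCPU → host 8 (remaining 14 vCPU)
19 vCPU → host 9 (remaining 13 vCPU)
17 vCPU → host 10 (remaining 15 vCPU)
17 vCPU → host 11 (remaining 15 vCPU)
17 vCPU → host 12 (remaining 15 vCPU)
18 vCPU → host 13 (remaining 14 vCPU)
17 vCPU → host 14 (remaining 15 vCPU)
17 vCPU → host 15 (remaining 15 vCPU)
20 vCPU → host 16 (remaining 12 vCPU)
16 hosts × 32 vCPU = 512 vCPU; used 288 vCPU; unused 224 vCPU.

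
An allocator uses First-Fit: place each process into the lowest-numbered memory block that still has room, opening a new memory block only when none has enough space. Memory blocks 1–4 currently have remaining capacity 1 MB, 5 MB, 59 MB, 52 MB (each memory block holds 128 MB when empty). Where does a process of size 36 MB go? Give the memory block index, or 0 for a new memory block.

3

Memory blocks with room: memory block 3 (59 MB), memory block 4 (52 MB).
The first with room is memory block 3.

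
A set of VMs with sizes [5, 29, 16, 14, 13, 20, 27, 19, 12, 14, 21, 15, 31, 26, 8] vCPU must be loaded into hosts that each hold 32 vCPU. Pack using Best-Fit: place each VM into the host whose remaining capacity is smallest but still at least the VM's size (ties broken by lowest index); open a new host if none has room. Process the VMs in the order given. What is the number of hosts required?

Put 5 vCPU in host 1; 27 vCPU remain.
Put 29 vCPU in host 2; 3 vCPU remain.
Put 16 vCPU in host 1; 11 vCPU remain.
Put 14 vCPU in host 3; 18 vCPU remain.
Put 13 vCPU in host 3; 5 vCPU remain.
Put 20 vCPU in host 4; 12 vCPU remain.
Put 27 vCPU in host 5; 5 vCPU remain.
Put 19 vCPU in host 6; 13 vCPU remain.
Put 12 vCPU in host 4; 0 vCPU remain.
Put 14 vCPU in host 7; 18 vCPU remain.
Put 21 vCPU in host 8; 11 vCPU remain.
Put 15 vCPU in host 7; 3 vCPU remain.
Put 31 vCPU in host 9; 1 vCPU remain.
Put 26 vCPU in host 10; 6 vCPU remain.
Put 8 vCPU in host 1; 3 vCPU remain.
Final hosts: [5,16,8] [29] [14,13] [20,12] [27] [19] [14,15] [21] [31] [26].

10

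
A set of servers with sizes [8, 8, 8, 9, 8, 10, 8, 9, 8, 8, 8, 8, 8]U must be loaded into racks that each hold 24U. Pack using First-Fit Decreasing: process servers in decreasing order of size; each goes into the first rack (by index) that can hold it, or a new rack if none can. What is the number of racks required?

5

Sorted descending: 10, 9, 9, 8, 8, 8, 8, 8, 8, 8, 8, 8, 8.
10U → rack 1 (remaining 14U)
9U → rack 1 (remaining 5U)
9U → rack 2 (remaining 15U)
8U → rack 2 (remaining 7U)
8U → rack 3 (remaining 16U)
8U → rack 3 (remaining 8U)
8U → rack 3 (remaining 0U)
8U → rack 4 (remaining 16U)
8U → rack 4 (remaining 8U)
8U → rack 4 (remaining 0U)
8U → rack 5 (remaining 16U)
8U → rack 5 (remaining 8U)
8U → rack 5 (remaining 0U)
Final racks: [10,9] [9,8] [8,8,8] [8,8,8] [8,8,8].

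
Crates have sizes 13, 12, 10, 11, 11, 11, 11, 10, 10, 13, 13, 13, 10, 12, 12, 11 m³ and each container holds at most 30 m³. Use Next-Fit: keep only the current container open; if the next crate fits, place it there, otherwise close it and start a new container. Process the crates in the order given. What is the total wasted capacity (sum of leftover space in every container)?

13 m³ → container 1 (remaining 17 m³)
12 m³ → container 1 (remaining 5 m³)
10 m³ → container 2 (remaining 20 m³)
11 m³ → container 2 (remaining 9 m³)
11 m³ → container 3 (remaining 19 m³)
11 m³ → container 3 (remaining 8 m³)
11 m³ → container 4 (remaining 19 m³)
10 m³ → container 4 (remaining 9 m³)
10 m³ → container 5 (remaining 20 m³)
13 m³ → container 5 (remaining 7 m³)
13 m³ → container 6 (remaining 17 m³)
13 m³ → container 6 (remaining 4 m³)
10 m³ → container 7 (remaining 20 m³)
12 m³ → container 7 (remaining 8 m³)
12 m³ → container 8 (remaining 18 m³)
11 m³ → container 8 (remaining 7 m³)
8 containers × 30 m³ = 240 m³; used 183 m³; unused 57 m³.

57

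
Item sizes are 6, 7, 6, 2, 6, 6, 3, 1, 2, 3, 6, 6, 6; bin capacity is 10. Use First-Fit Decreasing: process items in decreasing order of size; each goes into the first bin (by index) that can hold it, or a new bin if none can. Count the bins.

Sorted descending: 7, 6, 6, 6, 6, 6, 6, 6, 3, 3, 2, 2, 1.
7 → bin 1 (remaining 3)
6 → bin 2 (remaining 4)
6 → bin 3 (remaining 4)
6 → bin 4 (remaining 4)
6 → bin 5 (remaining 4)
6 → bin 6 (remaining 4)
6 → bin 7 (remaining 4)
6 → bin 8 (remaining 4)
3 → bin 1 (remaining 0)
3 → bin 2 (remaining 1)
2 → bin 3 (remaining 2)
2 → bin 3 (remaining 0)
1 → bin 2 (remaining 0)
Final bins: [7,3] [6,3,1] [6,2,2] [6] [6] [6] [6] [6].

8 bins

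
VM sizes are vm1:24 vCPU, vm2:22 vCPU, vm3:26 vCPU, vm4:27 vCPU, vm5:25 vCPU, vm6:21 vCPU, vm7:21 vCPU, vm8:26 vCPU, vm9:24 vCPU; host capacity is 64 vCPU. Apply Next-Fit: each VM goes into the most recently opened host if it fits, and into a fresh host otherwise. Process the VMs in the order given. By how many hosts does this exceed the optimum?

1

Next-Fit: [24,22] [26,27] [25,21] [21,26] [24] → 5 hosts.
Total size 216 vCPU; any packing needs at least ⌈216/64⌉ = 4 hosts.
An optimal packing achieves that bound: [27,26] [26,25] [24,24] [22,21,21] → 4 hosts.
Excess: 5 − 4 = 1.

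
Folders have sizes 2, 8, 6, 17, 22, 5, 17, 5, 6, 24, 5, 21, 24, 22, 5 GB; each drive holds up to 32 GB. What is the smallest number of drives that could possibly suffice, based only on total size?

6

Total size = 2 + 8 + 6 + 17 + 22 + 5 + 17 + 5 + 6 + 24 + 5 + 21 + 24 + 22 + 5 = 189 GB.
⌈189 / 32⌉ = 6.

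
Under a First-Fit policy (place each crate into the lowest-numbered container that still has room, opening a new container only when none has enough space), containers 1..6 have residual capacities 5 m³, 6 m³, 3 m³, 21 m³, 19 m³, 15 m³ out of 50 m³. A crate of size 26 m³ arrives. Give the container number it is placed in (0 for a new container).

No container has ≥ 26 m³ free, so a new container is opened.

0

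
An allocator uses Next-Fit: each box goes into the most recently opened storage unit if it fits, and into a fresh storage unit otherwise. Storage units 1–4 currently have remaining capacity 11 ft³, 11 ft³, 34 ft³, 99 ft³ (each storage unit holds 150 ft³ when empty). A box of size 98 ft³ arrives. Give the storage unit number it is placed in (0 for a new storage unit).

4

Next-Fit only looks at storage unit 4, which has 99 ft³ free.
98 ft³ fits there.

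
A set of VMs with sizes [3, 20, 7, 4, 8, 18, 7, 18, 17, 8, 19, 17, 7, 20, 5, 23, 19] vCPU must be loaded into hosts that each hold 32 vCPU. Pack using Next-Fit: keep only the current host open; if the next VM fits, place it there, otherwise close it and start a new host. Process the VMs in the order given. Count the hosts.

9 hosts

Put 3 vCPU in host 1; 29 vCPU remain.
Put 20 vCPU in host 1; 9 vCPU remain.
Put 7 vCPU in host 1; 2 vCPU remain.
Put 4 vCPU in host 2; 28 vCPU remain.
Put 8 vCPU in host 2; 20 vCPU remain.
Put 18 vCPU in host 2; 2 vCPU remain.
Put 7 vCPU in host 3; 25 vCPU remain.
Put 18 vCPU in host 3; 7 vCPU remain.
Put 17 vCPU in host 4; 15 vCPU remain.
Put 8 vCPU in host 4; 7 vCPU remain.
Put 19 vCPU in host 5; 13 vCPU remain.
Put 17 vCPU in host 6; 15 vCPU remain.
Put 7 vCPU in host 6; 8 vCPU remain.
Put 20 vCPU in host 7; 12 vCPU remain.
Put 5 vCPU in host 7; 7 vCPU remain.
Put 23 vCPU in host 8; 9 vCPU remain.
Put 19 vCPU in host 9; 13 vCPU remain.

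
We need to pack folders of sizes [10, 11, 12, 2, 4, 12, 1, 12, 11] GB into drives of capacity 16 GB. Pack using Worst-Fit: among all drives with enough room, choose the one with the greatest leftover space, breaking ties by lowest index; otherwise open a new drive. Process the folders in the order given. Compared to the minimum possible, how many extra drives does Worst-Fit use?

0

Worst-Fit: [10,2,1] [11,4] [12] [12] [12] [11] → 6 drives.
6 folders exceed 8 GB (half the capacity), and no two of those can share a drive, so at least 6 drives are needed.
So 6 is already optimal.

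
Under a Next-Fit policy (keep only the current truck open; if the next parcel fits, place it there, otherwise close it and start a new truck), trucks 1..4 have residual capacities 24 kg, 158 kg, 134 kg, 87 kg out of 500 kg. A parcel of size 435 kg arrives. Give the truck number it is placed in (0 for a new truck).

Next-Fit only looks at truck 4, which has 87 kg free.
435 kg does not fit, so a new truck is opened.

0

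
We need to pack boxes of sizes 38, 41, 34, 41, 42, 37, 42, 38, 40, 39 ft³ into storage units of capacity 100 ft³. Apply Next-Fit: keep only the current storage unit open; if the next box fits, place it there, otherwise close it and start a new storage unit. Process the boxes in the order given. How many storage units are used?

5 storage units

38 ft³ → storage unit 1 (remaining 62 ft³)
41 ft³ → storage unit 1 (remaining 21 ft³)
34 ft³ → storage unit 2 (remaining 66 ft³)
41 ft³ → storage unit 2 (remaining 25 ft³)
42 ft³ → storage unit 3 (remaining 58 ft³)
37 ft³ → storage unit 3 (remaining 21 ft³)
42 ft³ → storage unit 4 (remaining 58 ft³)
38 ft³ → storage unit 4 (remaining 20 ft³)
40 ft³ → storage unit 5 (remaining 60 ft³)
39 ft³ → storage unit 5 (remaining 21 ft³)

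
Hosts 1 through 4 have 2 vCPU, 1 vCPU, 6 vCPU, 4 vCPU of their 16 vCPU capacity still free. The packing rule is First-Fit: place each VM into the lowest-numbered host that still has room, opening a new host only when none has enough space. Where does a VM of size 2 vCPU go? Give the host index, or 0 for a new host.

1

Hosts with room: host 1 (2 vCPU), host 3 (6 vCPU), host 4 (4 vCPU).
The first with room is host 1.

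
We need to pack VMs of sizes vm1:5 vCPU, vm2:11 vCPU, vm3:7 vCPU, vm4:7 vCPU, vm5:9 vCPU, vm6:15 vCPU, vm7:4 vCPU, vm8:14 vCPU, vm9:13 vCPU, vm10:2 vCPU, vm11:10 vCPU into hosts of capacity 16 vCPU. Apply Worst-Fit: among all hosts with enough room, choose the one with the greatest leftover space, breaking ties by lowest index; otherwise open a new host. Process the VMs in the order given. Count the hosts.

7 hosts

vm1 (5 vCPU) → host 1 (remaining 11 vCPU)
vm2 (11 vCPU) → host 1 (remaining 0 vCPU)
vm3 (7 vCPU) → host 2 (remaining 9 vCPU)
vm4 (7 vCPU) → host 2 (remaining 2 vCPU)
vm5 (9 vCPU) → host 3 (remaining 7 vCPU)
vm6 (15 vCPU) → host 4 (remaining 1 vCPU)
vm7 (4 vCPU) → host 3 (remaining 3 vCPU)
vm8 (14 vCPU) → host 5 (remaining 2 vCPU)
vm9 (13 vCPU) → host 6 (remaining 3 vCPU)
vm10 (2 vCPU) → host 3 (remaining 1 vCPU)
vm11 (10 vCPU) → host 7 (remaining 6 vCPU)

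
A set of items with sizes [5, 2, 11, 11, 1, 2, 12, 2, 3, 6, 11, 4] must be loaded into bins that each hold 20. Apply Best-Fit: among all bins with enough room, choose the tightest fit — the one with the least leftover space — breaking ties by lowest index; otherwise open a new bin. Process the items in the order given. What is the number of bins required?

4

5 → bin 1 (remaining 15)
2 → bin 1 (remaining 13)
11 → bin 1 (remaining 2)
11 → bin 2 (remaining 9)
1 → bin 1 (remaining 1)
2 → bin 2 (remaining 7)
12 → bin 3 (remaining 8)
2 → bin 2 (remaining 5)
3 → bin 2 (remaining 2)
6 → bin 3 (remaining 2)
11 → bin 4 (remaining 9)
4 → bin 4 (remaining 5)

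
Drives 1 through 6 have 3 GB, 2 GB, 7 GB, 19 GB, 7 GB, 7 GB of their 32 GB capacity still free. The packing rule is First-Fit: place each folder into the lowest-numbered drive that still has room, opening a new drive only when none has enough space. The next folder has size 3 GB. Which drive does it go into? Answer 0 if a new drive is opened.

Drives with room: drive 1 (3 GB), drive 3 (7 GB), drive 4 (19 GB), drive 5 (7 GB), drive 6 (7 GB).
The first with room is drive 1.

1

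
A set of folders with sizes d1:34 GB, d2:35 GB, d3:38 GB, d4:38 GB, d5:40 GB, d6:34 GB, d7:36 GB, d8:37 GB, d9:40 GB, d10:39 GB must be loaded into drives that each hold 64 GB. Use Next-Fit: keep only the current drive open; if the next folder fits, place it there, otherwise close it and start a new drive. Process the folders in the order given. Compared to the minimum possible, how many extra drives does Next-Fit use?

Next-Fit: [34] [35] [38] [38] [40] [34] [36] [37] [40] [39] → 10 drives.
10 folders exceed 32 GB (half the capacity), and no two of those can share a drive, so at least 10 drives are needed.
So 10 is already optimal.

0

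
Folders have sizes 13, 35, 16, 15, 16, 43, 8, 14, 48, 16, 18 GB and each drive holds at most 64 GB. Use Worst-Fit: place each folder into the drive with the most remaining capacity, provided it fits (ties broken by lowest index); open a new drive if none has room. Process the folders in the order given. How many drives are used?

5

13 GB → drive 1 (remaining 51 GB)
35 GB → drive 1 (remaining 16 GB)
16 GB → drive 1 (remaining 0 GB)
15 GB → drive 2 (remaining 49 GB)
16 GB → drive 2 (remaining 33 GB)
43 GB → drive 3 (remaining 21 GB)
8 GB → drive 2 (remaining 25 GB)
14 GB → drive 2 (remaining 11 GB)
48 GB → drive 4 (remaining 16 GB)
16 GB → drive 3 (remaining 5 GB)
18 GB → drive 5 (remaining 46 GB)
Final drives: [13,35,16] [15,16,8,14] [43,16] [48] [18].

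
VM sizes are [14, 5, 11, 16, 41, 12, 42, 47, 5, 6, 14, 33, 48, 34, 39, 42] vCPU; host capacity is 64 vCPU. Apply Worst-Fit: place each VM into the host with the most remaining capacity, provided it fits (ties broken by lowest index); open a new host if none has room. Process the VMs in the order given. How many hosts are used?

14 vCPU → host 1 (remaining 50 vCPU)
5 vCPU → host 1 (remaining 45 vCPU)
11 vCPU → host 1 (remaining 34 vCPU)
16 vCPU → host 1 (remaining 18 vCPU)
41 vCPU → host 2 (remaining 23 vCPU)
12 vCPU → host 2 (remaining 11 vCPU)
42 vCPU → host 3 (remaining 22 vCPU)
47 vCPU → host 4 (remaining 17 vCPU)
5 vCPU → host 3 (remaining 17 vCPU)
6 vCPU → host 1 (remaining 12 vCPU)
14 vCPU → host 3 (remaining 3 vCPU)
33 vCPU → host 5 (remaining 31 vCPU)
48 vCPU → host 6 (remaining 16 vCPU)
34 vCPU → host 7 (remaining 30 vCPU)
39 vCPU → host 8 (remaining 25 vCPU)
42 vCPU → host 9 (remaining 22 vCPU)
Final hosts: [14,5,11,16,6] [41,12] [42,5,14] [47] [33] [48] [34] [39] [42].

9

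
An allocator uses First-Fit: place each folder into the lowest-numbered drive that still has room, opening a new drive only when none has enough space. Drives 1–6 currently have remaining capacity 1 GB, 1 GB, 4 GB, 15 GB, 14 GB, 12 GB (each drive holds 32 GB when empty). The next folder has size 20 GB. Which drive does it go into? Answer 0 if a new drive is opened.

No drive has ≥ 20 GB free, so a new drive is opened.

0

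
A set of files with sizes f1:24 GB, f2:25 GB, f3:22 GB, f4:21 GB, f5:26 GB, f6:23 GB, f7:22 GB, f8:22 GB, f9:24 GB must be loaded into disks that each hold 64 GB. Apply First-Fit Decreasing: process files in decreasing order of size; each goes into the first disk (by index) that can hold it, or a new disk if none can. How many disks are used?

Sorted descending: 26, 25, 24, 24, 23, 22, 22, 22, 21.
Put 26 GB in disk 1; 38 GB remain.
Put 25 GB in disk 1; 13 GB remain.
Put 24 GB in disk 2; 40 GB remain.
Put 24 GB in disk 2; 16 GB remain.
Put 23 GB in disk 3; 41 GB remain.
Put 22 GB in disk 3; 19 GB remain.
Put 22 GB in disk 4; 42 GB remain.
Put 22 GB in disk 4; 20 GB remain.
Put 21 GB in disk 5; 43 GB remain.
Final disks: [26,25] [24,24] [23,22] [22,22] [21].

5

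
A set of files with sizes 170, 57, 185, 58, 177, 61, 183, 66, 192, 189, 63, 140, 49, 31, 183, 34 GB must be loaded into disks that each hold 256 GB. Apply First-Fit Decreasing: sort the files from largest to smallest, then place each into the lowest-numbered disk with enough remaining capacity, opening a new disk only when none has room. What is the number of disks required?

Sorted descending: 192, 189, 185, 183, 183, 177, 170, 140, 66, 63, 61, 58, 57, 49, 34, 31.
Put 192 GB in disk 1; 64 GB remain.
Put 189 GB in disk 2; 67 GB remain.
Put 185 GB in disk 3; 71 GB remain.
Put 183 GB in disk 4; 73 GB remain.
Put 183 GB in disk 5; 73 GB remain.
Put 177 GB in disk 6; 79 GB remain.
Put 170 GB in disk 7; 86 GB remain.
Put 140 GB in disk 8; 116 GB remain.
Put 66 GB in disk 2; 1 GB remain.
Put 63 GB in disk 1; 1 GB remain.
Put 61 GB in disk 3; 10 GB remain.
Put 58 GB in disk 4; 15 GB remain.
Put 57 GB in disk 5; 16 GB remain.
Put 49 GB in disk 6; 30 GB remain.
Put 34 GB in disk 7; 52 GB remain.
Put 31 GB in disk 7; 21 GB remain.
Final disks: [192,63] [189,66] [185,61] [183,58] [183,57] [177,49] [170,34,31] [140].

8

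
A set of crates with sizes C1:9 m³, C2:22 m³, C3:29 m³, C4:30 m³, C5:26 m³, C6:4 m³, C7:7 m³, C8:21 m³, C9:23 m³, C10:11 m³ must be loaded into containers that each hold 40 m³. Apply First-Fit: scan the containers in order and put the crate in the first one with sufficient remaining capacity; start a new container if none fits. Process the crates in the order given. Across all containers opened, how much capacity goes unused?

58

C1 (9 m³) → container 1 (remaining 31 m³)
C2 (22 m³) → container 1 (remaining 9 m³)
C3 (29 m³) → container 2 (remaining 11 m³)
C4 (30 m³) → container 3 (remaining 10 m³)
C5 (26 m³) → container 4 (remaining 14 m³)
C6 (4 m³) → container 1 (remaining 5 m³)
C7 (7 m³) → container 2 (remaining 4 m³)
C8 (21 m³) → container 5 (remaining 19 m³)
C9 (23 m³) → container 6 (remaining 17 m³)
C10 (11 m³) → container 4 (remaining 3 m³)
6 containers × 40 m³ = 240 m³; used 182 m³; unused 58 m³.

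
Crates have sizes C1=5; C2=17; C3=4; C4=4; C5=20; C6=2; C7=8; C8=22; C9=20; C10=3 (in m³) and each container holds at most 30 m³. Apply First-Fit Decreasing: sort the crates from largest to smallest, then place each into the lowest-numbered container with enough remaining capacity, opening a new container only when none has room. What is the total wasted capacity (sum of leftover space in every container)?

15

Sorted descending: 22, 20, 20, 17, 8, 5, 4, 4, 3, 2.
22 m³ → container 1 (remaining 8 m³)
20 m³ → container 2 (remaining 10 m³)
20 m³ → container 3 (remaining 10 m³)
17 m³ → container 4 (remaining 13 m³)
8 m³ → container 1 (remaining 0 m³)
5 m³ → container 2 (remaining 5 m³)
4 m³ → container 2 (remaining 1 m³)
4 m³ → container 3 (remaining 6 m³)
3 m³ → container 3 (remaining 3 m³)
2 m³ → container 3 (remaining 1 m³)
4 containers × 30 m³ = 120 m³; used 105 m³; unused 15 m³.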